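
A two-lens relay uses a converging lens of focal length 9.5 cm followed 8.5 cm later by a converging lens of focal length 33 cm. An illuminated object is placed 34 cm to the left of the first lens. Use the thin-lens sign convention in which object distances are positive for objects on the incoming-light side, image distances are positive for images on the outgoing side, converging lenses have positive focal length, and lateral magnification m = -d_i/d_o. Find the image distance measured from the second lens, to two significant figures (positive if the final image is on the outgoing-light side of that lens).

4.1 cm

First lens: d_i1 = 1/(1/9.5 - 1/34) = 13.184 cm.
Since 13.184 cm > 8.5 cm, the first image lies past the second lens and serves as a virtual object: d_o2 = L - d_i1 = -4.684 cm.
Second lens: d_i2 = 1/(1/33 - 1/(-4.684)) = 4.102 cm.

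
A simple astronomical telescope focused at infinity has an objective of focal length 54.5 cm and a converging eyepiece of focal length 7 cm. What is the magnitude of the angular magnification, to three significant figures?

7.79

|M| = f_obj/|f_eye| = 54.5/7 = 7.786.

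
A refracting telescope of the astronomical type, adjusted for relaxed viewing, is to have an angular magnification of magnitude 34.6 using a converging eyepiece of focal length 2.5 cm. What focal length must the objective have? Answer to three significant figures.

86.5 cm

|M| = f_obj/|f_eye|, so f_obj = |M| x |f_eye| = 34.6 x 2.5 = 86.500 cm.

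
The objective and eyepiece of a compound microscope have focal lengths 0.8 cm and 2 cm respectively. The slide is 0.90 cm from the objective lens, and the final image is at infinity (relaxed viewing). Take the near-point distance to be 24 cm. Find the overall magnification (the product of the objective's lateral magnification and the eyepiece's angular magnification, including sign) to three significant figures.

-96.0

Objective: 1/d_i = 1/f_obj - 1/d_o = 1/0.8 - 1/0.90 = 0.13889 cm^-1, so d_i = 7.200 cm.
m_obj = -d_i/d_o = -7.200/0.90 = -8.000.
Eyepiece angular magnification (image at infinity): M_eye = D/f_e = 24/2 = 12.000.
Overall M = m_obj x M_eye = (-8.000)(12.000) = -96.00.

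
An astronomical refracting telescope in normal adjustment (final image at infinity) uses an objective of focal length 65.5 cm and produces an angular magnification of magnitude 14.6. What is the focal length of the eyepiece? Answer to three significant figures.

4.49 cm

|M| = f_obj/f_eye, so f_eye = f_obj/|M| = 65.5/14.6 = 4.486 cm.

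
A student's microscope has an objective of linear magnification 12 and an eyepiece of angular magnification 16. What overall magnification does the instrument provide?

The overall magnification of a compound microscope is the product of the objective and eyepiece magnifications:
M = M_obj x M_eye = 12 x 16 = 192.

192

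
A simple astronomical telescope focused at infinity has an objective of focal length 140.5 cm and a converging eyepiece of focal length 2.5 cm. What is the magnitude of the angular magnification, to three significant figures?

56.2

|M| = f_obj/|f_eye| = 140.5/2.5 = 56.200.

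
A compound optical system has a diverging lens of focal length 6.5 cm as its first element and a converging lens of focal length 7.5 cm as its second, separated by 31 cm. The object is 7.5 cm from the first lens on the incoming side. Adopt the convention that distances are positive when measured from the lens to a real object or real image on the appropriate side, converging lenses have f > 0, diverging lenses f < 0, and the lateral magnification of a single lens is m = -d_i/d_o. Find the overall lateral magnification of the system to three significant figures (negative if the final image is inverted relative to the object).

-0.129

Lens 1: 1/d_i1 = 1/f_1 - 1/d_o1 = 1/(-6.5) - 1/7.5 = -0.28718 cm^-1, so d_i1 = -3.482 cm.
m_1 = -(-3.482)/7.5 = 0.4643.
With d_i1 < 0 the first image is virtual and lies on the object side; the object distance for lens 2 is d_o2 = 31 - (-3.482) = 34.482 cm.
Lens 2: 1/d_i2 = 1/f_2 - 1/d_o2 = 1/7.5 - 1/(34.482) = 0.10433 cm^-1, so d_i2 = 9.585 cm.
m_2 = -(9.585)/(34.482) = -0.2780.
The system's lateral magnification is m_1 m_2 = (0.4643)(-0.2780) = -0.1291.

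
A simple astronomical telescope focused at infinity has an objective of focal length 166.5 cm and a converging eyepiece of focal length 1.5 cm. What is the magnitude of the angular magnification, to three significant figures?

111

|M| = f_obj/|f_eye| = 166.5/1.5 = 111.000.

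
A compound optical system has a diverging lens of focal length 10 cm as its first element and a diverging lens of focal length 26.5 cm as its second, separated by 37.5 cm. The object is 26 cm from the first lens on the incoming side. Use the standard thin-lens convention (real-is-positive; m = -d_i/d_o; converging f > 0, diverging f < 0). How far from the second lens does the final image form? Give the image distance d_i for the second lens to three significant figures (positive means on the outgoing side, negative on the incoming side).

-16.6 cm

Applying the thin-lens equation to the first lens, 1/(-10) = 1/26 + 1/d_i1, which gives d_i1 = -7.222 cm.
The intermediate image is virtual, 7.222 cm to the left of lens 1, so d_o2 = L - d_i1 = 37.5 - (-7.222) = 44.722 cm.
Applying the thin-lens equation again with f_2 = -26.5 cm and d_o2 = 44.722 cm gives d_i2 = -16.640 cm.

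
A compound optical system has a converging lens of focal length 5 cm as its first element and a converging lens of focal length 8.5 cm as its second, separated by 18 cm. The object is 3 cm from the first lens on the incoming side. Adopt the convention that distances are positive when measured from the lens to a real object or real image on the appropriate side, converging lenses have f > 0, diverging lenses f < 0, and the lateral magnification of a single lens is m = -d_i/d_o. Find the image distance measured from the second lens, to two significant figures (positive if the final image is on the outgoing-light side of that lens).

13 cm

First lens: d_i1 = 1/(1/5 - 1/3) = -7.500 cm.
With d_i1 < 0 the first image is virtual and lies on the object side; the object distance for lens 2 is d_o2 = 18 - (-7.500) = 25.500 cm.
Second lens: d_i2 = 1/(1/8.5 - 1/(25.500)) = 12.750 cm.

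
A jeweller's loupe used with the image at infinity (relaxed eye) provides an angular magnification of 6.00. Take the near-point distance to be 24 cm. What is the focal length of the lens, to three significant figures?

4.00 cm

For the image at infinity, M = D/f.
f = D/M = 24/6.0 = 4.000 cm.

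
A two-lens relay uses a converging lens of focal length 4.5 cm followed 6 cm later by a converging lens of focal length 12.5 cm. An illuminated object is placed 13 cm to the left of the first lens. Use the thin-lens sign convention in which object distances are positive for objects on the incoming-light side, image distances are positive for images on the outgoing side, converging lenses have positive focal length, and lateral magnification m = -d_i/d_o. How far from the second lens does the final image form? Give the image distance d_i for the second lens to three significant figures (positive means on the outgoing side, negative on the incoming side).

0.824 cm

Lens 1: 1/d_i1 = 1/f_1 - 1/d_o1 = 1/4.5 - 1/13 = 0.14530 cm^-1, so d_i1 = 6.882 cm.
Since 6.882 cm > 6 cm, the first image lies past the second lens and serves as a virtual object: d_o2 = L - d_i1 = -0.882 cm.
Lens 2: 1/d_i2 = 1/f_2 - 1/d_o2 = 1/12.5 - 1/(-0.882) = 1.21333 cm^-1, so d_i2 = 0.824 cm.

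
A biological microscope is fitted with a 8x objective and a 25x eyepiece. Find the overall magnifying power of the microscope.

The overall magnification of a compound microscope is the product of the objective and eyepiece magnifications:
M = M_obj x M_eye = 8 x 25 = 200.

200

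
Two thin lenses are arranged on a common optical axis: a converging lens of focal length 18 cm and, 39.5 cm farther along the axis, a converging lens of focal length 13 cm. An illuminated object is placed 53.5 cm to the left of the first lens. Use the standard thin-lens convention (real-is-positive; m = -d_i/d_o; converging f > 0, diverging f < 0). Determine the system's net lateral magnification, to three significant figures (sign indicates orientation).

-10.5

First lens: d_i1 = 1/(1/18 - 1/53.5) = 27.127 cm.
m_1 = -(27.127)/53.5 = -0.5070.
Object distance for lens 2: d_o2 = 39.5 - 27.127 = 12.373 cm.
Second lens: d_i2 = 1/(1/13 - 1/(12.373)) = -256.640 cm.
m_2 = -(-256.640)/(12.373) = 20.7416.
Total m = m_1 x m_2 = (-0.5070)(20.7416) = -10.5169.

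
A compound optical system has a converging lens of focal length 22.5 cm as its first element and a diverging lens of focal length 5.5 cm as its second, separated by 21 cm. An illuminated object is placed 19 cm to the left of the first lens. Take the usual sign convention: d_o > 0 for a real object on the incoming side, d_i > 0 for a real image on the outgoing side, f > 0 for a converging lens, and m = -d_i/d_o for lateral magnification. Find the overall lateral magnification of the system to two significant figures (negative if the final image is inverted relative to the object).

0.24

Lens 1: 1/d_i1 = 1/f_1 - 1/d_o1 = 1/22.5 - 1/19 = -0.00819 cm^-1, so d_i1 = -122.143 cm.
m_1 = -(-122.143)/19 = 6.4286.
With d_i1 < 0 the first image is virtual and lies on the object side; the object distance for lens 2 is d_o2 = 21 - (-122.143) = 143.143 cm.
Lens 2: 1/d_i2 = 1/f_2 - 1/d_o2 = 1/(-5.5) - 1/(143.143) = -0.18880 cm^-1, so d_i2 = -5.296 cm.
m_2 = -(-5.296)/(143.143) = 0.0370.
Overall magnification: m = m_1 m_2 = 0.2379.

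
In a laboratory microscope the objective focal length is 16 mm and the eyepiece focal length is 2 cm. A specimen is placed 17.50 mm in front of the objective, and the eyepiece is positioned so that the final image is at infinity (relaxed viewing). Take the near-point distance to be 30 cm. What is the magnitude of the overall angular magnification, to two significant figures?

160

Convert to cm: f_obj = 16 mm = 1.6 cm; d_o = 17.50 mm = 1.75 cm.
Objective: 1/d_i = 1/f_obj - 1/d_o = 1/1.6 - 1/1.75 = 0.05357 cm^-1, so d_i = 18.667 cm.
m_obj = -d_i/d_o = -18.667/1.75 = -10.667.
Eyepiece angular magnification (image at infinity): M_eye = D/f_e = 30/2 = 15.000.
Overall M = m_obj x M_eye = (-10.667)(15.000) = -160.00.
|M| = 160.00.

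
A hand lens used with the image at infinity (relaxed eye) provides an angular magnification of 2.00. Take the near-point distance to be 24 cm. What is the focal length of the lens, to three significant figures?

For the image at infinity, M = D/f.
f = D/M = 24/2.0 = 12.000 cm.

12.0 cm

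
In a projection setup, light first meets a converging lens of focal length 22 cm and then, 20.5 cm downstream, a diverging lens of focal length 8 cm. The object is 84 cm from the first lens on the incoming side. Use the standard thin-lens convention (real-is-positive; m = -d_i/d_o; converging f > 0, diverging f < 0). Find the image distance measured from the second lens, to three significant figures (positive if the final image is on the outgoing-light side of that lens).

Lens 1: 1/d_i1 = 1/f_1 - 1/d_o1 = 1/22 - 1/84 = 0.03355 cm^-1, so d_i1 = 29.806 cm.
This image would form 29.806 cm past lens 1, i.e. 9.306 cm beyond lens 2, so it is a virtual object for lens 2: d_o2 = 20.5 - 29.806 = -9.306 cm.
Lens 2: 1/d_i2 = 1/f_2 - 1/d_o2 = 1/(-8) - 1/(-9.306) = -0.01755 cm^-1, so d_i2 = -56.988 cm.

-57.0 cm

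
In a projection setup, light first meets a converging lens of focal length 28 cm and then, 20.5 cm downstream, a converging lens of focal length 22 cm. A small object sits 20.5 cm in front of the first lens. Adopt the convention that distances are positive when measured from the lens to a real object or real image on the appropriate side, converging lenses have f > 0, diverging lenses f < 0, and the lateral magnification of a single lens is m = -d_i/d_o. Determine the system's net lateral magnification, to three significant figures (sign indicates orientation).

-1.09

First lens: d_i1 = 1/(1/28 - 1/20.5) = -76.533 cm.
m_1 = -(-76.533)/20.5 = 3.7333.
With d_i1 < 0 the first image is virtual and lies on the object side; the object distance for lens 2 is d_o2 = 20.5 - (-76.533) = 97.033 cm.
Second lens: d_i2 = 1/(1/22 - 1/(97.033)) = 28.450 cm.
m_2 = -(28.450)/(97.033) = -0.2932.
Total m = m_1 x m_2 = (3.7333)(-0.2932) = -1.0946.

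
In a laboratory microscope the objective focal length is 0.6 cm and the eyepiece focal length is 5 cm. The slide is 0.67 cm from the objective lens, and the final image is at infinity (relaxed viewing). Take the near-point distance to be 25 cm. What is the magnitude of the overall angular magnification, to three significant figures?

42.9

Objective: 1/d_i = 1/f_obj - 1/d_o = 1/0.6 - 1/0.67 = 0.17413 cm^-1, so d_i = 5.743 cm.
m_obj = -d_i/d_o = -5.743/0.67 = -8.571.
Eyepiece angular magnification (image at infinity): M_eye = D/f_e = 25/5 = 5.000.
Overall M = m_obj x M_eye = (-8.571)(5.000) = -42.86.
|M| = 42.86.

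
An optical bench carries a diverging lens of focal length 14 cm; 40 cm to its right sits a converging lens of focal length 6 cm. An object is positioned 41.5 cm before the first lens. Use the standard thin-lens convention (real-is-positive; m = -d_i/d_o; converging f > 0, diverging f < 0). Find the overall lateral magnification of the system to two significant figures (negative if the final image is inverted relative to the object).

-0.034

Applying the thin-lens equation to the first lens, 1/(-14) = 1/41.5 + 1/d_i1, which gives d_i1 = -10.468 cm.
Its lateral magnification is m_1 = -d_i1/d_o1 = -(-10.468)/41.5 = 0.2523.
With d_i1 < 0 the first image is virtual and lies on the object side; the object distance for lens 2 is d_o2 = 40 - (-10.468) = 50.468 cm.
Applying the thin-lens equation again with f_2 = 6 cm and d_o2 = 50.468 cm gives d_i2 = 6.810 cm.
m_2 = -(6.810)/(50.468) = -0.1349.
Overall magnification: m = m_1 m_2 = -0.0340.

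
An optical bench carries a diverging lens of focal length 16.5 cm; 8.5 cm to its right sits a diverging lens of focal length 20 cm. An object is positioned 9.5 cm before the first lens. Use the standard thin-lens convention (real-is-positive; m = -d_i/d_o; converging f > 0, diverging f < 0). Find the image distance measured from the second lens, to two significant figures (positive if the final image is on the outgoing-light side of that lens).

-8.4 cm

Applying the thin-lens equation to the first lens, 1/(-16.5) = 1/9.5 + 1/d_i1, which gives d_i1 = -6.029 cm.
With d_i1 < 0 the first image is virtual and lies on the object side; the object distance for lens 2 is d_o2 = 8.5 - (-6.029) = 14.529 cm.
Applying the thin-lens equation again with f_2 = -20 cm and d_o2 = 14.529 cm gives d_i2 = -8.415 cm.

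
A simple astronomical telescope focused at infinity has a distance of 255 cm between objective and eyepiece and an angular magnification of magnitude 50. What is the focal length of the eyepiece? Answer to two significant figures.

In normal adjustment the tube length equals f_obj + f_eye and |M| = f_obj/f_eye.
So f_obj = 50 f_eye and 50 f_eye + f_eye = 255 cm, giving f_eye = 255/51 = 5.000 cm and f_obj = 250.000 cm.

5.0 cm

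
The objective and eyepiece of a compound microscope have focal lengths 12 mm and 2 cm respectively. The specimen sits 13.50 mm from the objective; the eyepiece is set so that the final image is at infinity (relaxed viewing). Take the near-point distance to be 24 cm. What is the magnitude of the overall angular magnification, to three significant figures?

96.0

Convert to cm: f_obj = 12 mm = 1.2 cm; d_o = 13.50 mm = 1.35 cm.
Objective: 1/d_i = 1/f_obj - 1/d_o = 1/1.2 - 1/1.35 = 0.09259 cm^-1, so d_i = 10.800 cm.
m_obj = -d_i/d_o = -10.800/1.35 = -8.000.
Eyepiece angular magnification (image at infinity): M_eye = D/f_e = 24/2 = 12.000.
Overall M = m_obj x M_eye = (-8.000)(12.000) = -96.00.
|M| = 96.00.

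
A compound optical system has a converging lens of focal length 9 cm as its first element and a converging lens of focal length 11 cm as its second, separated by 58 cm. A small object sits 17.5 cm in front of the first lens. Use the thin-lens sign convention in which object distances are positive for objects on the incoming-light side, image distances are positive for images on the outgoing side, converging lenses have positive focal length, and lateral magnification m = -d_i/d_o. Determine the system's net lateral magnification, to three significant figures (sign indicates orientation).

Applying the thin-lens equation to the first lens, 1/9 = 1/17.5 + 1/d_i1, which gives d_i1 = 18.529 cm.
Its lateral magnification is m_1 = -d_i1/d_o1 = -(18.529)/17.5 = -1.0588.
Object distance for lens 2: d_o2 = 58 - 18.529 = 39.471 cm.
Applying the thin-lens equation again with f_2 = 11 cm and d_o2 = 39.471 cm gives d_i2 = 15.250 cm.
m_2 = -(15.250)/(39.471) = -0.3864.
Total m = m_1 x m_2 = (-1.0588)(-0.3864) = 0.4091.

0.409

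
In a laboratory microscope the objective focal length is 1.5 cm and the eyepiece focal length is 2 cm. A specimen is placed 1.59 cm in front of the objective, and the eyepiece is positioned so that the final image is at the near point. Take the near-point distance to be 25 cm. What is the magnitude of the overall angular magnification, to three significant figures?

Objective: 1/d_i = 1/f_obj - 1/d_o = 1/1.5 - 1/1.59 = 0.03774 cm^-1, so d_i = 26.500 cm.
m_obj = -d_i/d_o = -26.500/1.59 = -16.667.
Eyepiece angular magnification (image at near point): M_eye = 1 + D/f_e = 1 + 25/2 = 13.500.
Overall M = m_obj x M_eye = (-16.667)(13.500) = -225.00.
|M| = 225.00.

225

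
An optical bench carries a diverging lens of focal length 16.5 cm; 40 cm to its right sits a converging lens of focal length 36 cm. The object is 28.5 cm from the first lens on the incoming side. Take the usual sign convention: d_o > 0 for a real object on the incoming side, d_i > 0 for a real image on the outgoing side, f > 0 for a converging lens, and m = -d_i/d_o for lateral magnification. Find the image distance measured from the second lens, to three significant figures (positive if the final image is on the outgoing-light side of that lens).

Applying the thin-lens equation to the first lens, 1/(-16.5) = 1/28.5 + 1/d_i1, which gives d_i1 = -10.450 cm.
The intermediate image is virtual, 10.450 cm to the left of lens 1, so d_o2 = L - d_i1 = 40 - (-10.450) = 50.450 cm.
Applying the thin-lens equation again with f_2 = 36 cm and d_o2 = 50.450 cm gives d_i2 = 125.689 cm.

126 cm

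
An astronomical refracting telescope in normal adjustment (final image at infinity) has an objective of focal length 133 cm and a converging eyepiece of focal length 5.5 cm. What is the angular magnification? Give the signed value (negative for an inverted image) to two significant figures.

-24

M = -f_obj/f_eye = -133/(5.5) = -24.182.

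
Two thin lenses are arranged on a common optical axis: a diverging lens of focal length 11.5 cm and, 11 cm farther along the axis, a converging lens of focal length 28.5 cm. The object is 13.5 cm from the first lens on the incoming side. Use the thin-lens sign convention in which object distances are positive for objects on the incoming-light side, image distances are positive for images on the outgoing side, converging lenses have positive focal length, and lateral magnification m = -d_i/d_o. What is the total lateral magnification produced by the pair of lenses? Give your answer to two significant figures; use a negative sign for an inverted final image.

1.2

First lens: d_i1 = 1/(1/(-11.5) - 1/13.5) = -6.210 cm.
m_1 = -(-6.210)/13.5 = 0.4600.
With d_i1 < 0 the first image is virtual and lies on the object side; the object distance for lens 2 is d_o2 = 11 - (-6.210) = 17.210 cm.
Second lens: d_i2 = 1/(1/28.5 - 1/(17.210)) = -43.444 cm.
m_2 = -(-43.444)/(17.210) = 2.5244.
The system's lateral magnification is m_1 m_2 = (0.4600)(2.5244) = 1.1612.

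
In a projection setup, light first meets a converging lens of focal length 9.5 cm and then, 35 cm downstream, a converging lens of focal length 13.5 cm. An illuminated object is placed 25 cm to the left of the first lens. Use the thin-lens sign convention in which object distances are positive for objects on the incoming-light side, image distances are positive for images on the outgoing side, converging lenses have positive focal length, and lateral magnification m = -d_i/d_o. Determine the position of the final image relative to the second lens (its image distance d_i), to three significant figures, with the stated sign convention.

43.0 cm

First lens: d_i1 = 1/(1/9.5 - 1/25) = 15.323 cm.
The intermediate image is 15.323 cm to the right of lens 1, so d_o2 = L - d_i1 = 35 - 15.323 = 19.677 cm.
Second lens: d_i2 = 1/(1/13.5 - 1/(19.677)) = 43.003 cm.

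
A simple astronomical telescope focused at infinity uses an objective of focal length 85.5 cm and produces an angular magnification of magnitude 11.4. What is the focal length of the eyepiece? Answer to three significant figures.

|M| = f_obj/f_eye, so f_eye = f_obj/|M| = 85.5/11.4 = 7.500 cm.

7.50 cm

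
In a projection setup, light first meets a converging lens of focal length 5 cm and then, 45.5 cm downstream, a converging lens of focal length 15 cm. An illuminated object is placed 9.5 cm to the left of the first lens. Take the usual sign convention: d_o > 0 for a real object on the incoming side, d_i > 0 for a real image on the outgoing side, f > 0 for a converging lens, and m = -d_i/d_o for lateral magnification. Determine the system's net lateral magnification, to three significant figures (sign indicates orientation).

0.836

Applying the thin-lens equation to the first lens, 1/5 = 1/9.5 + 1/d_i1, which gives d_i1 = 10.556 cm.
Its lateral magnification is m_1 = -d_i1/d_o1 = -(10.556)/9.5 = -1.1111.
Object distance for lens 2: d_o2 = 45.5 - 10.556 = 34.944 cm.
Applying the thin-lens equation again with f_2 = 15 cm and d_o2 = 34.944 cm gives d_i2 = 26.281 cm.
m_2 = -(26.281)/(34.944) = -0.7521.
The system's lateral magnification is m_1 m_2 = (-1.1111)(-0.7521) = 0.8357.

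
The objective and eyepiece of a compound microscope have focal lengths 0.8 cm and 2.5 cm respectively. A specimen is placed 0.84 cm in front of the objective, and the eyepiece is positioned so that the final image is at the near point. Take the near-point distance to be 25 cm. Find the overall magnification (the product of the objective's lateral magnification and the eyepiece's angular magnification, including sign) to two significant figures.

-220

Objective: 1/d_i = 1/f_obj - 1/d_o = 1/0.8 - 1/0.84 = 0.05952 cm^-1, so d_i = 16.800 cm.
m_obj = -d_i/d_o = -16.800/0.84 = -20.000.
Eyepiece angular magnification (image at near point): M_eye = 1 + D/f_e = 1 + 25/2.5 = 11.000.
Overall M = m_obj x M_eye = (-20.000)(11.000) = -220.00.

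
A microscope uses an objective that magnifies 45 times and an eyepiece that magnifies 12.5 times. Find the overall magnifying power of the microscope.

562.5

The overall magnification of a compound microscope is the product of the objective and eyepiece magnifications:
M = M_obj x M_eye = 45 x 12.5 = 562.5.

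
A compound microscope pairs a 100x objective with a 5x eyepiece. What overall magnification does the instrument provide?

500

The overall magnification of a compound microscope is the product of the objective and eyepiece magnifications:
M = M_obj x M_eye = 100 x 5 = 500.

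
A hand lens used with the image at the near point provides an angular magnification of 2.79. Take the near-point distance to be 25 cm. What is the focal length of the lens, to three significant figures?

14.0 cm

For the image at the near point, M = 1 + D/f.
f = D/(M - 1) = 25/(2.79 - 1) = 13.966 cm.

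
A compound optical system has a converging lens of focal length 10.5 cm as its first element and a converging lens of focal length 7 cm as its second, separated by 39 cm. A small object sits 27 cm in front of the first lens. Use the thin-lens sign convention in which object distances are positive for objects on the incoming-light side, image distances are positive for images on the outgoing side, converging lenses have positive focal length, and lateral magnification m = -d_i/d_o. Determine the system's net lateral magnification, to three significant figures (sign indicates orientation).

Lens 1: 1/d_i1 = 1/f_1 - 1/d_o1 = 1/10.5 - 1/27 = 0.05820 cm^-1, so d_i1 = 17.182 cm.
m_1 = -(17.182)/27 = -0.6364.
Object distance for lens 2: d_o2 = 39 - 17.182 = 21.818 cm.
Lens 2: 1/d_i2 = 1/f_2 - 1/d_o2 = 1/7 - 1/(21.818) = 0.09702 cm^-1, so d_i2 = 10.307 cm.
m_2 = -(10.307)/(21.818) = -0.4724.
Total m = m_1 x m_2 = (-0.6364)(-0.4724) = 0.3006.

0.301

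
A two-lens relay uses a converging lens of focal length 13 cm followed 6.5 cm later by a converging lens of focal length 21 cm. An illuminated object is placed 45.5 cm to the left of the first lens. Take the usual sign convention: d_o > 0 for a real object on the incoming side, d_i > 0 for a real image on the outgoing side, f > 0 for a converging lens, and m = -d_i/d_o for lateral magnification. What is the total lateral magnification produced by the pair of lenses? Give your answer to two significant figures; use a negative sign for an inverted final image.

-0.26

First lens: d_i1 = 1/(1/13 - 1/45.5) = 18.200 cm.
m_1 = -(18.200)/45.5 = -0.4000.
This image would form 18.200 cm past lens 1, i.e. 11.700 cm beyond lens 2, so it is a virtual object for lens 2: d_o2 = 6.5 - 18.200 = -11.700 cm.
Second lens: d_i2 = 1/(1/21 - 1/(-11.700)) = 7.514 cm.
m_2 = -(7.514)/(-11.700) = 0.6422.
The system's lateral magnification is m_1 m_2 = (-0.4000)(0.6422) = -0.2569.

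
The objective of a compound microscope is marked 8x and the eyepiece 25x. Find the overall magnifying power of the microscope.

200

The overall magnification of a compound microscope is the product of the objective and eyepiece magnifications:
M = M_obj x M_eye = 8 x 25 = 200.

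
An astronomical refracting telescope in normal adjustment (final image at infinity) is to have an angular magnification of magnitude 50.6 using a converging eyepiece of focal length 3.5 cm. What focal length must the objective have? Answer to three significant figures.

|M| = f_obj/|f_eye|, so f_obj = |M| x |f_eye| = 50.6 x 3.5 = 177.100 cm.

177 cm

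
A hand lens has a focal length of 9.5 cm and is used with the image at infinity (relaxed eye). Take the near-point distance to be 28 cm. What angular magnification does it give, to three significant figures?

M = D/f = 28/9.5 = 2.947.

2.95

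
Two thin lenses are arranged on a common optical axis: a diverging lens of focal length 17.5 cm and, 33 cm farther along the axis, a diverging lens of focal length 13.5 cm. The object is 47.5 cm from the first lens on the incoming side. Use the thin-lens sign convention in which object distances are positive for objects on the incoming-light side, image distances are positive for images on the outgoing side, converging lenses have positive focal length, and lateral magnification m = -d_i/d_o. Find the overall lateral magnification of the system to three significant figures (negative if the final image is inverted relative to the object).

Lens 1: 1/d_i1 = 1/f_1 - 1/d_o1 = 1/(-17.5) - 1/47.5 = -0.07820 cm^-1, so d_i1 = -12.788 cm.
m_1 = -(-12.788)/47.5 = 0.2692.
With d_i1 < 0 the first image is virtual and lies on the object side; the object distance for lens 2 is d_o2 = 33 - (-12.788) = 45.788 cm.
Lens 2: 1/d_i2 = 1/f_2 - 1/d_o2 = 1/(-13.5) - 1/(45.788) = -0.09591 cm^-1, so d_i2 = -10.426 cm.
m_2 = -(-10.426)/(45.788) = 0.2277.
The system's lateral magnification is m_1 m_2 = (0.2692)(0.2277) = 0.0613.

0.0613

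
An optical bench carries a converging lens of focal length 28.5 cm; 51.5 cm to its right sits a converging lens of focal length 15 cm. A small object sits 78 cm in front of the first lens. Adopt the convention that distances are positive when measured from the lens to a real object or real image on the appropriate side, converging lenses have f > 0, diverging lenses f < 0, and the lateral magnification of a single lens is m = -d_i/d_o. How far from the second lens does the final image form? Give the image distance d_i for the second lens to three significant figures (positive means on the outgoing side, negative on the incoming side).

Applying the thin-lens equation to the first lens, 1/28.5 = 1/78 + 1/d_i1, which gives d_i1 = 44.909 cm.
Object distance for lens 2: d_o2 = 51.5 - 44.909 = 6.591 cm.
Applying the thin-lens equation again with f_2 = 15 cm and d_o2 = 6.591 cm gives d_i2 = -11.757 cm.

-11.8 cm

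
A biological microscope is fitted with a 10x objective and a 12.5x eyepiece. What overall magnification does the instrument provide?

The overall magnification of a compound microscope is the product of the objective and eyepiece magnifications:
M = M_obj x M_eye = 10 x 12.5 = 125.

125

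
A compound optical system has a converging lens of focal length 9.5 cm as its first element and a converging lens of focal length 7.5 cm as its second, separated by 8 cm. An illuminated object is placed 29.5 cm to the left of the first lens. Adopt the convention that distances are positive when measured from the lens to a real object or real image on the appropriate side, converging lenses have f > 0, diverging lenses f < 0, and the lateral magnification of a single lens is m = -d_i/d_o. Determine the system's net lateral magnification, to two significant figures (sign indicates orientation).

Lens 1: 1/d_i1 = 1/f_1 - 1/d_o1 = 1/9.5 - 1/29.5 = 0.07136 cm^-1, so d_i1 = 14.012 cm.
m_1 = -(14.012)/29.5 = -0.4750.
This image would form 14.012 cm past lens 1, i.e. 6.012 cm beyond lens 2, so it is a virtual object for lens 2: d_o2 = 8 - 14.012 = -6.012 cm.
Lens 2: 1/d_i2 = 1/f_2 - 1/d_o2 = 1/7.5 - 1/(-6.012) = 0.29965 cm^-1, so d_i2 = 3.337 cm.
m_2 = -(3.337)/(-6.012) = 0.5550.
Total m = m_1 x m_2 = (-0.4750)(0.5550) = -0.2636.

-0.26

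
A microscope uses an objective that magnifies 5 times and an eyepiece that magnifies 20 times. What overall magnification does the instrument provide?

100

The overall magnification of a compound microscope is the product of the objective and eyepiece magnifications:
M = M_obj x M_eye = 5 x 20 = 100.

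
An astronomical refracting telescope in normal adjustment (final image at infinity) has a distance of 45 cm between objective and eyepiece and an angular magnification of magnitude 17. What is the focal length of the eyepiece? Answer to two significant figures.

In normal adjustment the tube length equals f_obj + f_eye and |M| = f_obj/f_eye.
So f_obj = 17 f_eye and 17 f_eye + f_eye = 45 cm, giving f_eye = 45/18 = 2.500 cm and f_obj = 42.500 cm.

2.5 cm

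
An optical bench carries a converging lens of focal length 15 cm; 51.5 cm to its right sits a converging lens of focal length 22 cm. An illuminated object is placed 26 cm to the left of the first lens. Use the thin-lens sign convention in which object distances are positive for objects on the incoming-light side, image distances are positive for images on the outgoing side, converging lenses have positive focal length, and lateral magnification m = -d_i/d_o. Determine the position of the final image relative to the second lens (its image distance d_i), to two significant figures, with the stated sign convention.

First lens: d_i1 = 1/(1/15 - 1/26) = 35.455 cm.
The intermediate image is 35.455 cm to the right of lens 1, so d_o2 = L - d_i1 = 51.5 - 35.455 = 16.045 cm.
Second lens: d_i2 = 1/(1/22 - 1/(16.045)) = -59.282 cm.

-59 cm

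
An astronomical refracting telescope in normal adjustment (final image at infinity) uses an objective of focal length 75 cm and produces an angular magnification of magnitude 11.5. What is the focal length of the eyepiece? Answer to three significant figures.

6.52 cm

|M| = f_obj/f_eye, so f_eye = f_obj/|M| = 75/11.5 = 6.522 cm.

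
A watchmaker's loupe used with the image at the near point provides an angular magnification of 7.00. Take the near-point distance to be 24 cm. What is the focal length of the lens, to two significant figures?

4.0 cm

For the image at the near point, M = 1 + D/f.
f = D/(M - 1) = 24/(7.0 - 1) = 4.000 cm.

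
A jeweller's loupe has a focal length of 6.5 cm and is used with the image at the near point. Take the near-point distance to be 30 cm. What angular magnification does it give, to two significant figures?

M = 1 + D/f = 1 + 30/6.5 = 5.615.

5.6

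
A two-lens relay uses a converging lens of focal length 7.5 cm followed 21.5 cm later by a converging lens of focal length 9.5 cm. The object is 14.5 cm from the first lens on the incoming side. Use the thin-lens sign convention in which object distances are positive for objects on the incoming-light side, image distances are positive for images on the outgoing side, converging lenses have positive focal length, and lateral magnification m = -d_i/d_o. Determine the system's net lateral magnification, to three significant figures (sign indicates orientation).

Lens 1: 1/d_i1 = 1/f_1 - 1/d_o1 = 1/7.5 - 1/14.5 = 0.06437 cm^-1, so d_i1 = 15.536 cm.
m_1 = -(15.536)/14.5 = -1.0714.
The intermediate image is 15.536 cm to the right of lens 1, so d_o2 = L - d_i1 = 21.5 - 15.536 = 5.964 cm.
Lens 2: 1/d_i2 = 1/f_2 - 1/d_o2 = 1/9.5 - 1/(5.964) = -0.06240 cm^-1, so d_i2 = -16.025 cm.
m_2 = -(-16.025)/(5.964) = 2.6869.
The system's lateral magnification is m_1 m_2 = (-1.0714)(2.6869) = -2.8788.

-2.88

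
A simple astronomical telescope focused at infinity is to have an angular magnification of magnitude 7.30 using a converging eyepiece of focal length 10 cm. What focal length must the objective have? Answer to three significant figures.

|M| = f_obj/|f_eye|, so f_obj = |M| x |f_eye| = 7.3 x 10 = 73.000 cm.

73.0 cm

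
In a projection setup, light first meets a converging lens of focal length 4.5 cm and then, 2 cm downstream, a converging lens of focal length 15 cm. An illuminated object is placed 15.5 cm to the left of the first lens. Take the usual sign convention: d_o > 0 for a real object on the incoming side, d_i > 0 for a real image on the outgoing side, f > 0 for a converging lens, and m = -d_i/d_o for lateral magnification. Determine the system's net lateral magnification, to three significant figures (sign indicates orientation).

Applying the thin-lens equation to the first lens, 1/4.5 = 1/15.5 + 1/d_i1, which gives d_i1 = 6.341 cm.
Its lateral magnification is m_1 = -d_i1/d_o1 = -(6.341)/15.5 = -0.4091.
Since 6.341 cm > 2 cm, the first image lies past the second lens and serves as a virtual object: d_o2 = L - d_i1 = -4.341 cm.
Applying the thin-lens equation again with f_2 = 15 cm and d_o2 = -4.341 cm gives d_i2 = 3.367 cm.
m_2 = -(3.367)/(-4.341) = 0.7756.
The system's lateral magnification is m_1 m_2 = (-0.4091)(0.7756) = -0.3173.

-0.317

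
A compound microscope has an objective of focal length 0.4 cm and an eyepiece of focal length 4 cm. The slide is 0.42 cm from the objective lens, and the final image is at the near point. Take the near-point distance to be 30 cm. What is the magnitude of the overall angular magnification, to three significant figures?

Objective: 1/d_i = 1/f_obj - 1/d_o = 1/0.4 - 1/0.42 = 0.11905 cm^-1, so d_i = 8.400 cm.
m_obj = -d_i/d_o = -8.400/0.42 = -20.000.
Eyepiece angular magnification (image at near point): M_eye = 1 + D/f_e = 1 + 30/4 = 8.500.
Overall M = m_obj x M_eye = (-20.000)(8.500) = -170.00.
|M| = 170.00.

170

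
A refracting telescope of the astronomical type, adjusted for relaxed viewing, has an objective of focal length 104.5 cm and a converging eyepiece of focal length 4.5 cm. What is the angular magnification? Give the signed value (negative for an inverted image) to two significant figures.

-23

M = -f_obj/f_eye = -104.5/(4.5) = -23.222.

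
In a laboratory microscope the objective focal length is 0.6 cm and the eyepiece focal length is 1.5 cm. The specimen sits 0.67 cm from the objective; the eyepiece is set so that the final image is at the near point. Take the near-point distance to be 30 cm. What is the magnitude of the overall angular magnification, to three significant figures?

Objective: 1/d_i = 1/f_obj - 1/d_o = 1/0.6 - 1/0.67 = 0.17413 cm^-1, so d_i = 5.743 cm.
m_obj = -d_i/d_o = -5.743/0.67 = -8.571.
Eyepiece angular magnification (image at near point): M_eye = 1 + D/f_e = 1 + 30/1.5 = 21.000.
Overall M = m_obj x M_eye = (-8.571)(21.000) = -180.00.
|M| = 180.00.

180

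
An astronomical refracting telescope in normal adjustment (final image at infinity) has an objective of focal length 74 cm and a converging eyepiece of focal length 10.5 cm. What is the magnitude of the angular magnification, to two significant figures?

|M| = f_obj/|f_eye| = 74/10.5 = 7.048.

7.0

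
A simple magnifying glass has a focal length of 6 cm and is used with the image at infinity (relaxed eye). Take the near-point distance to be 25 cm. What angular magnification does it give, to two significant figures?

M = D/f = 25/6 = 4.167.

4.2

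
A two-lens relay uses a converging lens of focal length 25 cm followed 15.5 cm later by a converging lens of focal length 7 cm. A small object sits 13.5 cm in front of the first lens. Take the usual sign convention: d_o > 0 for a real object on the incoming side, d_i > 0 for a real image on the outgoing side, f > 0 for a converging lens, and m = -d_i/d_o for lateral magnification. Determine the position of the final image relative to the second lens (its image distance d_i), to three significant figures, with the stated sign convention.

Lens 1: 1/d_i1 = 1/f_1 - 1/d_o1 = 1/25 - 1/13.5 = -0.03407 cm^-1, so d_i1 = -29.348 cm.
With d_i1 < 0 the first image is virtual and lies on the object side; the object distance for lens 2 is d_o2 = 15.5 - (-29.348) = 44.848 cm.
Lens 2: 1/d_i2 = 1/f_2 - 1/d_o2 = 1/7 - 1/(44.848) = 0.12056 cm^-1, so d_i2 = 8.295 cm.

8.29 cm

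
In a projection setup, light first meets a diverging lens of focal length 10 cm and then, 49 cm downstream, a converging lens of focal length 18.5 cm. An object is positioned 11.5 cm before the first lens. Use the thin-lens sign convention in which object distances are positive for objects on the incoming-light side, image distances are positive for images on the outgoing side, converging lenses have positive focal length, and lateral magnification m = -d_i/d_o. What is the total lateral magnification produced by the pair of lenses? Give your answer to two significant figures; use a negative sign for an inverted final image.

-0.24

First lens: d_i1 = 1/(1/(-10) - 1/11.5) = -5.349 cm.
m_1 = -(-5.349)/11.5 = 0.4651.
The intermediate image is virtual, 5.349 cm to the left of lens 1, so d_o2 = L - d_i1 = 49 - (-5.349) = 54.349 cm.
Second lens: d_i2 = 1/(1/18.5 - 1/(54.349)) = 28.047 cm.
m_2 = -(28.047)/(54.349) = -0.5161.
Overall magnification: m = m_1 m_2 = -0.2400.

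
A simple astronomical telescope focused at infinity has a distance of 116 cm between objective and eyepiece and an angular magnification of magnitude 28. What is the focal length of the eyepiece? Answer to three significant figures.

4.00 cm

In normal adjustment the tube length equals f_obj + f_eye and |M| = f_obj/f_eye.
So f_obj = 28 f_eye and 28 f_eye + f_eye = 116 cm, giving f_eye = 116/29 = 4.000 cm and f_obj = 112.000 cm.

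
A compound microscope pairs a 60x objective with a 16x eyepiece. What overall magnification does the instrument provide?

The overall magnification of a compound microscope is the product of the objective and eyepiece magnifications:
M = M_obj x M_eye = 60 x 16 = 960.

960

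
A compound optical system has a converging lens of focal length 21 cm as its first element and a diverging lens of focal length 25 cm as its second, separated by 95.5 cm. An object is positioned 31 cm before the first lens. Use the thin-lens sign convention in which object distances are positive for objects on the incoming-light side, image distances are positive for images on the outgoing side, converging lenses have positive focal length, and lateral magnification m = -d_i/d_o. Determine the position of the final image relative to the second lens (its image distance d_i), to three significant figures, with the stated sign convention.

-13.7 cm

Lens 1: 1/d_i1 = 1/f_1 - 1/d_o1 = 1/21 - 1/31 = 0.01536 cm^-1, so d_i1 = 65.100 cm.
The intermediate image is 65.100 cm to the right of lens 1, so d_o2 = L - d_i1 = 95.5 - 65.100 = 30.400 cm.
Lens 2: 1/d_i2 = 1/f_2 - 1/d_o2 = 1/(-25) - 1/(30.400) = -0.07289 cm^-1, so d_i2 = -13.718 cm.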